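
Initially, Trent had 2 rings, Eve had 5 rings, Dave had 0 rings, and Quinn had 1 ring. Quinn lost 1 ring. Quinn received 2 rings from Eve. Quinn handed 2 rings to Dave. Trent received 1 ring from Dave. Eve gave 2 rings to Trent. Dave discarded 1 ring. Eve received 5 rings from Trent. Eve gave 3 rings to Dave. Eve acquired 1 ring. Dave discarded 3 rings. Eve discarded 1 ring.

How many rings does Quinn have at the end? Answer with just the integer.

Tracking counts step by step:
Start: Trent=2, Eve=5, Dave=0, Quinn=1
Event 1 (Quinn -1): Quinn: 1 -> 0. State: Trent=2, Eve=5, Dave=0, Quinn=0
Event 2 (Eve -> Quinn, 2): Eve: 5 -> 3, Quinn: 0 -> 2. State: Trent=2, Eve=3, Dave=0, Quinn=2
Event 3 (Quinn -> Dave, 2): Quinn: 2 -> 0, Dave: 0 -> 2. State: Trent=2, Eve=3, Dave=2, Quinn=0
Event 4 (Dave -> Trent, 1): Dave: 2 -> 1, Trent: 2 -> 3. State: Trent=3, Eve=3, Dave=1, Quinn=0
Event 5 (Eve -> Trent, 2): Eve: 3 -> 1, Trent: 3 -> 5. State: Trent=5, Eve=1, Dave=1, Quinn=0
Event 6 (Dave -1): Dave: 1 -> 0. State: Trent=5, Eve=1, Dave=0, Quinn=0
Event 7 (Trent -> Eve, 5): Trent: 5 -> 0, Eve: 1 -> 6. State: Trent=0, Eve=6, Dave=0, Quinn=0
Event 8 (Eve -> Dave, 3): Eve: 6 -> 3, Dave: 0 -> 3. State: Trent=0, Eve=3, Dave=3, Quinn=0
Event 9 (Eve +1): Eve: 3 -> 4. State: Trent=0, Eve=4, Dave=3, Quinn=0
Event 10 (Dave -3): Dave: 3 -> 0. State: Trent=0, Eve=4, Dave=0, Quinn=0
Event 11 (Eve -1): Eve: 4 -> 3. State: Trent=0, Eve=3, Dave=0, Quinn=0

Quinn's final count: 0

Answer: 0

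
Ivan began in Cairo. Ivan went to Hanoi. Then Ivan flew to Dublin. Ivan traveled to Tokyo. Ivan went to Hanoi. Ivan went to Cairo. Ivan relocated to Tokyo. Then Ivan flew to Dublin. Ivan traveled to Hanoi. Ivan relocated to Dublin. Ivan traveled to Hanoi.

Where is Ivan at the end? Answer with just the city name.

Answer: Hanoi

Derivation:
Tracking Ivan's location:
Start: Ivan is in Cairo.
After move 1: Cairo -> Hanoi. Ivan is in Hanoi.
After move 2: Hanoi -> Dublin. Ivan is in Dublin.
After move 3: Dublin -> Tokyo. Ivan is in Tokyo.
After move 4: Tokyo -> Hanoi. Ivan is in Hanoi.
After move 5: Hanoi -> Cairo. Ivan is in Cairo.
After move 6: Cairo -> Tokyo. Ivan is in Tokyo.
After move 7: Tokyo -> Dublin. Ivan is in Dublin.
After move 8: Dublin -> Hanoi. Ivan is in Hanoi.
After move 9: Hanoi -> Dublin. Ivan is in Dublin.
After move 10: Dublin -> Hanoi. Ivan is in Hanoi.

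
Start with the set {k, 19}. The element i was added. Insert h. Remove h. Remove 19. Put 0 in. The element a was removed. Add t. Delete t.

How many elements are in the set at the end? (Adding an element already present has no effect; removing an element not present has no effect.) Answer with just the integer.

Tracking the set through each operation:
Start: {19, k}
Event 1 (add i): added. Set: {19, i, k}
Event 2 (add h): added. Set: {19, h, i, k}
Event 3 (remove h): removed. Set: {19, i, k}
Event 4 (remove 19): removed. Set: {i, k}
Event 5 (add 0): added. Set: {0, i, k}
Event 6 (remove a): not present, no change. Set: {0, i, k}
Event 7 (add t): added. Set: {0, i, k, t}
Event 8 (remove t): removed. Set: {0, i, k}

Final set: {0, i, k} (size 3)

Answer: 3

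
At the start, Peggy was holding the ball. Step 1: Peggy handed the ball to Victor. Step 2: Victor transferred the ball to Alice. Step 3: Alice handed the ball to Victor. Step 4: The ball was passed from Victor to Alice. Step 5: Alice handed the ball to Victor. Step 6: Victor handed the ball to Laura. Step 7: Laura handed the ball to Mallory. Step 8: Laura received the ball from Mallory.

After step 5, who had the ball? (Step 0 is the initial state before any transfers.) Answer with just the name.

Answer: Victor

Derivation:
Tracking the ball holder through step 5:
After step 0 (start): Peggy
After step 1: Victor
After step 2: Alice
After step 3: Victor
After step 4: Alice
After step 5: Victor

At step 5, the holder is Victor.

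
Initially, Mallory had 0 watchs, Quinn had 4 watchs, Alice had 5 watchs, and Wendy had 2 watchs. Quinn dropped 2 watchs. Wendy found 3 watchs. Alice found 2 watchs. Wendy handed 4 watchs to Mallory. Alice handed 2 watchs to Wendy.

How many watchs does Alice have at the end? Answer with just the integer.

Answer: 5

Derivation:
Tracking counts step by step:
Start: Mallory=0, Quinn=4, Alice=5, Wendy=2
Event 1 (Quinn -2): Quinn: 4 -> 2. State: Mallory=0, Quinn=2, Alice=5, Wendy=2
Event 2 (Wendy +3): Wendy: 2 -> 5. State: Mallory=0, Quinn=2, Alice=5, Wendy=5
Event 3 (Alice +2): Alice: 5 -> 7. State: Mallory=0, Quinn=2, Alice=7, Wendy=5
Event 4 (Wendy -> Mallory, 4): Wendy: 5 -> 1, Mallory: 0 -> 4. State: Mallory=4, Quinn=2, Alice=7, Wendy=1
Event 5 (Alice -> Wendy, 2): Alice: 7 -> 5, Wendy: 1 -> 3. State: Mallory=4, Quinn=2, Alice=5, Wendy=3

Alice's final count: 5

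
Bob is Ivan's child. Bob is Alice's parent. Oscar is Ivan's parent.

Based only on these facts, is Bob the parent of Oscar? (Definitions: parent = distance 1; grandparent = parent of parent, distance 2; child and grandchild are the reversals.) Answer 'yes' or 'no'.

Reconstructing the parent chain from the given facts:
  Oscar -> Ivan -> Bob -> Alice
(each arrow means 'parent of the next')
Positions in the chain (0 = top):
  position of Oscar: 0
  position of Ivan: 1
  position of Bob: 2
  position of Alice: 3

Bob is at position 2, Oscar is at position 0; signed distance (j - i) = -2.
'parent' requires j - i = 1. Actual distance is -2, so the relation does NOT hold.

Answer: no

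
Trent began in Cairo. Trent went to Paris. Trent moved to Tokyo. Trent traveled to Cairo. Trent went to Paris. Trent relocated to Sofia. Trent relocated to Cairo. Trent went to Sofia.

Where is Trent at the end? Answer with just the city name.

Tracking Trent's location:
Start: Trent is in Cairo.
After move 1: Cairo -> Paris. Trent is in Paris.
After move 2: Paris -> Tokyo. Trent is in Tokyo.
After move 3: Tokyo -> Cairo. Trent is in Cairo.
After move 4: Cairo -> Paris. Trent is in Paris.
After move 5: Paris -> Sofia. Trent is in Sofia.
After move 6: Sofia -> Cairo. Trent is in Cairo.
After move 7: Cairo -> Sofia. Trent is in Sofia.

Answer: Sofia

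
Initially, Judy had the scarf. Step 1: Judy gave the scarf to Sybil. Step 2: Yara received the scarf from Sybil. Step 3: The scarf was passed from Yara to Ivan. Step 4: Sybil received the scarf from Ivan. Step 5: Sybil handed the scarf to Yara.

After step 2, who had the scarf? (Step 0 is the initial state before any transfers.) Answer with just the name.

Answer: Yara

Derivation:
Tracking the scarf holder through step 2:
After step 0 (start): Judy
After step 1: Sybil
After step 2: Yara

At step 2, the holder is Yara.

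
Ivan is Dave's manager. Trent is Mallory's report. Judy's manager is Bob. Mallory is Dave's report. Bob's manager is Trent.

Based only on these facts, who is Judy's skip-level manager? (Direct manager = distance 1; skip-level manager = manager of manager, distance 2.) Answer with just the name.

Answer: Trent

Derivation:
Reconstructing the manager chain from the given facts:
  Ivan -> Dave -> Mallory -> Trent -> Bob -> Judy
(each arrow means 'manager of the next')
Positions in the chain (0 = top):
  position of Ivan: 0
  position of Dave: 1
  position of Mallory: 2
  position of Trent: 3
  position of Bob: 4
  position of Judy: 5

Judy is at position 5; the skip-level manager is 2 steps up the chain, i.e. position 3: Trent.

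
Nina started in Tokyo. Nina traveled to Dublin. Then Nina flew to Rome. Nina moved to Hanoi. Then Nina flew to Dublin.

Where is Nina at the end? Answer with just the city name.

Tracking Nina's location:
Start: Nina is in Tokyo.
After move 1: Tokyo -> Dublin. Nina is in Dublin.
After move 2: Dublin -> Rome. Nina is in Rome.
After move 3: Rome -> Hanoi. Nina is in Hanoi.
After move 4: Hanoi -> Dublin. Nina is in Dublin.

Answer: Dublin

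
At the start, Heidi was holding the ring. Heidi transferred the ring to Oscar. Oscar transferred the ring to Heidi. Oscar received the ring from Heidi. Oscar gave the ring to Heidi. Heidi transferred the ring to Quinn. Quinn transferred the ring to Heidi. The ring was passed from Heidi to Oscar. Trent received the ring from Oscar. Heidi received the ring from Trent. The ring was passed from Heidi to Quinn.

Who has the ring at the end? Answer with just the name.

Answer: Quinn

Derivation:
Tracking the ring through each event:
Start: Heidi has the ring.
After event 1: Oscar has the ring.
After event 2: Heidi has the ring.
After event 3: Oscar has the ring.
After event 4: Heidi has the ring.
After event 5: Quinn has the ring.
After event 6: Heidi has the ring.
After event 7: Oscar has the ring.
After event 8: Trent has the ring.
After event 9: Heidi has the ring.
After event 10: Quinn has the ring.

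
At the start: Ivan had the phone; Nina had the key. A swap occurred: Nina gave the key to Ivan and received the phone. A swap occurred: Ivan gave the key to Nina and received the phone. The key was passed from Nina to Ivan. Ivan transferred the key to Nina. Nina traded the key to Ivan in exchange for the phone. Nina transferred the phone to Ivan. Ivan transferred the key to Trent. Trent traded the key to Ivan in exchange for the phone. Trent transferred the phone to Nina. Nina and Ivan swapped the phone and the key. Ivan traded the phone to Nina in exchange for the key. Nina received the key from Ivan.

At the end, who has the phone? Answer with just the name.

Answer: Nina

Derivation:
Tracking all object holders:
Start: phone:Ivan, key:Nina
Event 1 (swap key<->phone: now key:Ivan, phone:Nina). State: phone:Nina, key:Ivan
Event 2 (swap key<->phone: now key:Nina, phone:Ivan). State: phone:Ivan, key:Nina
Event 3 (give key: Nina -> Ivan). State: phone:Ivan, key:Ivan
Event 4 (give key: Ivan -> Nina). State: phone:Ivan, key:Nina
Event 5 (swap key<->phone: now key:Ivan, phone:Nina). State: phone:Nina, key:Ivan
Event 6 (give phone: Nina -> Ivan). State: phone:Ivan, key:Ivan
Event 7 (give key: Ivan -> Trent). State: phone:Ivan, key:Trent
Event 8 (swap key<->phone: now key:Ivan, phone:Trent). State: phone:Trent, key:Ivan
Event 9 (give phone: Trent -> Nina). State: phone:Nina, key:Ivan
Event 10 (swap phone<->key: now phone:Ivan, key:Nina). State: phone:Ivan, key:Nina
Event 11 (swap phone<->key: now phone:Nina, key:Ivan). State: phone:Nina, key:Ivan
Event 12 (give key: Ivan -> Nina). State: phone:Nina, key:Nina

Final state: phone:Nina, key:Nina
The phone is held by Nina.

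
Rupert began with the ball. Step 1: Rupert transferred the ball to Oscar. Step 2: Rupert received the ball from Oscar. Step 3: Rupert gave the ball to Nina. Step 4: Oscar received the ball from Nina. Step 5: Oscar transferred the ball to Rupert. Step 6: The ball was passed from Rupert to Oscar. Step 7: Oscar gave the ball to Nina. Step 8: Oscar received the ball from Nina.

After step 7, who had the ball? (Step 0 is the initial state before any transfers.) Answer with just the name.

Answer: Nina

Derivation:
Tracking the ball holder through step 7:
After step 0 (start): Rupert
After step 1: Oscar
After step 2: Rupert
After step 3: Nina
After step 4: Oscar
After step 5: Rupert
After step 6: Oscar
After step 7: Nina

At step 7, the holder is Nina.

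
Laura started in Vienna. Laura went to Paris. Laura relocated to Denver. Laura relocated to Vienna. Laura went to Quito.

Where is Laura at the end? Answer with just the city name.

Tracking Laura's location:
Start: Laura is in Vienna.
After move 1: Vienna -> Paris. Laura is in Paris.
After move 2: Paris -> Denver. Laura is in Denver.
After move 3: Denver -> Vienna. Laura is in Vienna.
After move 4: Vienna -> Quito. Laura is in Quito.

Answer: Quito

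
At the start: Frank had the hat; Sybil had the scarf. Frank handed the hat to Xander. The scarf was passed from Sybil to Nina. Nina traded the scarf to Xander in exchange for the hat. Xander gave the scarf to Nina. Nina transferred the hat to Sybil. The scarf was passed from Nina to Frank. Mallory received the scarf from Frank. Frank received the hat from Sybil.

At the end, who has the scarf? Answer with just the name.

Answer: Mallory

Derivation:
Tracking all object holders:
Start: hat:Frank, scarf:Sybil
Event 1 (give hat: Frank -> Xander). State: hat:Xander, scarf:Sybil
Event 2 (give scarf: Sybil -> Nina). State: hat:Xander, scarf:Nina
Event 3 (swap scarf<->hat: now scarf:Xander, hat:Nina). State: hat:Nina, scarf:Xander
Event 4 (give scarf: Xander -> Nina). State: hat:Nina, scarf:Nina
Event 5 (give hat: Nina -> Sybil). State: hat:Sybil, scarf:Nina
Event 6 (give scarf: Nina -> Frank). State: hat:Sybil, scarf:Frank
Event 7 (give scarf: Frank -> Mallory). State: hat:Sybil, scarf:Mallory
Event 8 (give hat: Sybil -> Frank). State: hat:Frank, scarf:Mallory

Final state: hat:Frank, scarf:Mallory
The scarf is held by Mallory.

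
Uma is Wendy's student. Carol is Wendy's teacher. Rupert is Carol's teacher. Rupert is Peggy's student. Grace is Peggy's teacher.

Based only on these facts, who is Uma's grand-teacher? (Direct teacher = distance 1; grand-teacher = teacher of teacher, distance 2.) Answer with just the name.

Reconstructing the teacher chain from the given facts:
  Grace -> Peggy -> Rupert -> Carol -> Wendy -> Uma
(each arrow means 'teacher of the next')
Positions in the chain (0 = top):
  position of Grace: 0
  position of Peggy: 1
  position of Rupert: 2
  position of Carol: 3
  position of Wendy: 4
  position of Uma: 5

Uma is at position 5; the grand-teacher is 2 steps up the chain, i.e. position 3: Carol.

Answer: Carol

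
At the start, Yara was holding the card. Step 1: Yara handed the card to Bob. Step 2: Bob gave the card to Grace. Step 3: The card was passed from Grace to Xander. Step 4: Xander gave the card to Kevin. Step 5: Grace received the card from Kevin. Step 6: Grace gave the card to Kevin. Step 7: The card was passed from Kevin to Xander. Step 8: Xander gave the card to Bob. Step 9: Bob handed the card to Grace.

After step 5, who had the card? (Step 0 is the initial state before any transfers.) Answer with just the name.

Answer: Grace

Derivation:
Tracking the card holder through step 5:
After step 0 (start): Yara
After step 1: Bob
After step 2: Grace
After step 3: Xander
After step 4: Kevin
After step 5: Grace

At step 5, the holder is Grace.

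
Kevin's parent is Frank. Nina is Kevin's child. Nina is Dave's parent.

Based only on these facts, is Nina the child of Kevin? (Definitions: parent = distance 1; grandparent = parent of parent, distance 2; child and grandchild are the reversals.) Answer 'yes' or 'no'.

Reconstructing the parent chain from the given facts:
  Frank -> Kevin -> Nina -> Dave
(each arrow means 'parent of the next')
Positions in the chain (0 = top):
  position of Frank: 0
  position of Kevin: 1
  position of Nina: 2
  position of Dave: 3

Nina is at position 2, Kevin is at position 1; signed distance (j - i) = -1.
'child' requires j - i = -1. Actual distance is -1, so the relation HOLDS.

Answer: yes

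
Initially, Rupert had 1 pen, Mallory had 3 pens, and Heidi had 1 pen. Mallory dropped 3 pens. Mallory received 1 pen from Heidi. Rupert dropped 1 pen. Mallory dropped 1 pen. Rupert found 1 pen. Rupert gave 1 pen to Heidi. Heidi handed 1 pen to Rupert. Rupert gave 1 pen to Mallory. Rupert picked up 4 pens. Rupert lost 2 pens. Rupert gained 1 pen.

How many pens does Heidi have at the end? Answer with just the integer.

Answer: 0

Derivation:
Tracking counts step by step:
Start: Rupert=1, Mallory=3, Heidi=1
Event 1 (Mallory -3): Mallory: 3 -> 0. State: Rupert=1, Mallory=0, Heidi=1
Event 2 (Heidi -> Mallory, 1): Heidi: 1 -> 0, Mallory: 0 -> 1. State: Rupert=1, Mallory=1, Heidi=0
Event 3 (Rupert -1): Rupert: 1 -> 0. State: Rupert=0, Mallory=1, Heidi=0
Event 4 (Mallory -1): Mallory: 1 -> 0. State: Rupert=0, Mallory=0, Heidi=0
Event 5 (Rupert +1): Rupert: 0 -> 1. State: Rupert=1, Mallory=0, Heidi=0
Event 6 (Rupert -> Heidi, 1): Rupert: 1 -> 0, Heidi: 0 -> 1. State: Rupert=0, Mallory=0, Heidi=1
Event 7 (Heidi -> Rupert, 1): Heidi: 1 -> 0, Rupert: 0 -> 1. State: Rupert=1, Mallory=0, Heidi=0
Event 8 (Rupert -> Mallory, 1): Rupert: 1 -> 0, Mallory: 0 -> 1. State: Rupert=0, Mallory=1, Heidi=0
Event 9 (Rupert +4): Rupert: 0 -> 4. State: Rupert=4, Mallory=1, Heidi=0
Event 10 (Rupert -2): Rupert: 4 -> 2. State: Rupert=2, Mallory=1, Heidi=0
Event 11 (Rupert +1): Rupert: 2 -> 3. State: Rupert=3, Mallory=1, Heidi=0

Heidi's final count: 0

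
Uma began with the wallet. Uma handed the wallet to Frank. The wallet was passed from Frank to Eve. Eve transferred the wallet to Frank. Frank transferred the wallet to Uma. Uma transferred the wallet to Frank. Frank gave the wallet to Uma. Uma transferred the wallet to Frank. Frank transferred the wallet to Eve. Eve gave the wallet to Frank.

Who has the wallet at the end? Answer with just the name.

Tracking the wallet through each event:
Start: Uma has the wallet.
After event 1: Frank has the wallet.
After event 2: Eve has the wallet.
After event 3: Frank has the wallet.
After event 4: Uma has the wallet.
After event 5: Frank has the wallet.
After event 6: Uma has the wallet.
After event 7: Frank has the wallet.
After event 8: Eve has the wallet.
After event 9: Frank has the wallet.

Answer: Frank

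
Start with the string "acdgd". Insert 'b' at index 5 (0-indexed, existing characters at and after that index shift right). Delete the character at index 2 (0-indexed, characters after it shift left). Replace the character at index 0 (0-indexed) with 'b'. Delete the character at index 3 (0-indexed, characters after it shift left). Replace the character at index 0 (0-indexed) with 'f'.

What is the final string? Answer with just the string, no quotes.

Answer: fcgb

Derivation:
Applying each edit step by step:
Start: "acdgd"
Op 1 (insert 'b' at idx 5): "acdgd" -> "acdgdb"
Op 2 (delete idx 2 = 'd'): "acdgdb" -> "acgdb"
Op 3 (replace idx 0: 'a' -> 'b'): "acgdb" -> "bcgdb"
Op 4 (delete idx 3 = 'd'): "bcgdb" -> "bcgb"
Op 5 (replace idx 0: 'b' -> 'f'): "bcgb" -> "fcgb"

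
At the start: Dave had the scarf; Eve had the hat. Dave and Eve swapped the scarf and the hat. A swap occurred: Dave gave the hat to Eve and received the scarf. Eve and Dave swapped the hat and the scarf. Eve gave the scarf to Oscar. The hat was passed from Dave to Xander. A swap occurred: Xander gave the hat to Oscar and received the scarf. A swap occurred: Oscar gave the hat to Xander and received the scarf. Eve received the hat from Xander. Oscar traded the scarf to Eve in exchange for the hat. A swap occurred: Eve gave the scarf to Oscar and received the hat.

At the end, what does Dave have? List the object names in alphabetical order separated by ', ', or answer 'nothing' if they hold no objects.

Answer: nothing

Derivation:
Tracking all object holders:
Start: scarf:Dave, hat:Eve
Event 1 (swap scarf<->hat: now scarf:Eve, hat:Dave). State: scarf:Eve, hat:Dave
Event 2 (swap hat<->scarf: now hat:Eve, scarf:Dave). State: scarf:Dave, hat:Eve
Event 3 (swap hat<->scarf: now hat:Dave, scarf:Eve). State: scarf:Eve, hat:Dave
Event 4 (give scarf: Eve -> Oscar). State: scarf:Oscar, hat:Dave
Event 5 (give hat: Dave -> Xander). State: scarf:Oscar, hat:Xander
Event 6 (swap hat<->scarf: now hat:Oscar, scarf:Xander). State: scarf:Xander, hat:Oscar
Event 7 (swap hat<->scarf: now hat:Xander, scarf:Oscar). State: scarf:Oscar, hat:Xander
Event 8 (give hat: Xander -> Eve). State: scarf:Oscar, hat:Eve
Event 9 (swap scarf<->hat: now scarf:Eve, hat:Oscar). State: scarf:Eve, hat:Oscar
Event 10 (swap scarf<->hat: now scarf:Oscar, hat:Eve). State: scarf:Oscar, hat:Eve

Final state: scarf:Oscar, hat:Eve
Dave holds: (nothing).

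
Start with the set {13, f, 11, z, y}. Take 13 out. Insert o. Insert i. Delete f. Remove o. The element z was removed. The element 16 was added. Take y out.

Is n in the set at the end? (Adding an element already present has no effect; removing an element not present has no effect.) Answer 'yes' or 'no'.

Tracking the set through each operation:
Start: {11, 13, f, y, z}
Event 1 (remove 13): removed. Set: {11, f, y, z}
Event 2 (add o): added. Set: {11, f, o, y, z}
Event 3 (add i): added. Set: {11, f, i, o, y, z}
Event 4 (remove f): removed. Set: {11, i, o, y, z}
Event 5 (remove o): removed. Set: {11, i, y, z}
Event 6 (remove z): removed. Set: {11, i, y}
Event 7 (add 16): added. Set: {11, 16, i, y}
Event 8 (remove y): removed. Set: {11, 16, i}

Final set: {11, 16, i} (size 3)
n is NOT in the final set.

Answer: no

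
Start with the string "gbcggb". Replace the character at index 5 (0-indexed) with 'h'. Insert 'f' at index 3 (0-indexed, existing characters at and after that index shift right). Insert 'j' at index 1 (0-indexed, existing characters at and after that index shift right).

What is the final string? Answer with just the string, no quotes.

Applying each edit step by step:
Start: "gbcggb"
Op 1 (replace idx 5: 'b' -> 'h'): "gbcggb" -> "gbcggh"
Op 2 (insert 'f' at idx 3): "gbcggh" -> "gbcfggh"
Op 3 (insert 'j' at idx 1): "gbcfggh" -> "gjbcfggh"

Answer: gjbcfggh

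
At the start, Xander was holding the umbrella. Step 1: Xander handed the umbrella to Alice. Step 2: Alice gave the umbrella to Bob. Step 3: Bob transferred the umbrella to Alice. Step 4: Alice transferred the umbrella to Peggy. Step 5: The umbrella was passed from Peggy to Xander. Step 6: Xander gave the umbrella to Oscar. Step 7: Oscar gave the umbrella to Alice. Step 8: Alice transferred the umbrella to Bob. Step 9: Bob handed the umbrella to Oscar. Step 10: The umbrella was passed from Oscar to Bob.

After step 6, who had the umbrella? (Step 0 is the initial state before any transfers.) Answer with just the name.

Answer: Oscar

Derivation:
Tracking the umbrella holder through step 6:
After step 0 (start): Xander
After step 1: Alice
After step 2: Bob
After step 3: Alice
After step 4: Peggy
After step 5: Xander
After step 6: Oscar

At step 6, the holder is Oscar.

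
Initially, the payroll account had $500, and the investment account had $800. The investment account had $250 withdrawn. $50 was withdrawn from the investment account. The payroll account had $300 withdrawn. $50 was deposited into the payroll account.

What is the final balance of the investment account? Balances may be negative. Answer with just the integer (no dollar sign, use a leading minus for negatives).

Tracking account balances step by step:
Start: payroll=500, investment=800
Event 1 (withdraw 250 from investment): investment: 800 - 250 = 550. Balances: payroll=500, investment=550
Event 2 (withdraw 50 from investment): investment: 550 - 50 = 500. Balances: payroll=500, investment=500
Event 3 (withdraw 300 from payroll): payroll: 500 - 300 = 200. Balances: payroll=200, investment=500
Event 4 (deposit 50 to payroll): payroll: 200 + 50 = 250. Balances: payroll=250, investment=500

Final balance of investment: 500

Answer: 500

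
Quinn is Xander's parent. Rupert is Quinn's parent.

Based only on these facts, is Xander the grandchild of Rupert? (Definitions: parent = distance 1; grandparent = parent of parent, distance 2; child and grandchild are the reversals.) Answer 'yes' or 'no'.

Reconstructing the parent chain from the given facts:
  Rupert -> Quinn -> Xander
(each arrow means 'parent of the next')
Positions in the chain (0 = top):
  position of Rupert: 0
  position of Quinn: 1
  position of Xander: 2

Xander is at position 2, Rupert is at position 0; signed distance (j - i) = -2.
'grandchild' requires j - i = -2. Actual distance is -2, so the relation HOLDS.

Answer: yes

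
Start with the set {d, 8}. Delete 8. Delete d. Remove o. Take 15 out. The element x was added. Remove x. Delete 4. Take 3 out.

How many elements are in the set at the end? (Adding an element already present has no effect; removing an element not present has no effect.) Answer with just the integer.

Answer: 0

Derivation:
Tracking the set through each operation:
Start: {8, d}
Event 1 (remove 8): removed. Set: {d}
Event 2 (remove d): removed. Set: {}
Event 3 (remove o): not present, no change. Set: {}
Event 4 (remove 15): not present, no change. Set: {}
Event 5 (add x): added. Set: {x}
Event 6 (remove x): removed. Set: {}
Event 7 (remove 4): not present, no change. Set: {}
Event 8 (remove 3): not present, no change. Set: {}

Final set: {} (size 0)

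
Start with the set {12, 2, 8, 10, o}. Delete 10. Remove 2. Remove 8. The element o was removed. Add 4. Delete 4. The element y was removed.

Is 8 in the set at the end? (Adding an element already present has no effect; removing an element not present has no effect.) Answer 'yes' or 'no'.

Tracking the set through each operation:
Start: {10, 12, 2, 8, o}
Event 1 (remove 10): removed. Set: {12, 2, 8, o}
Event 2 (remove 2): removed. Set: {12, 8, o}
Event 3 (remove 8): removed. Set: {12, o}
Event 4 (remove o): removed. Set: {12}
Event 5 (add 4): added. Set: {12, 4}
Event 6 (remove 4): removed. Set: {12}
Event 7 (remove y): not present, no change. Set: {12}

Final set: {12} (size 1)
8 is NOT in the final set.

Answer: no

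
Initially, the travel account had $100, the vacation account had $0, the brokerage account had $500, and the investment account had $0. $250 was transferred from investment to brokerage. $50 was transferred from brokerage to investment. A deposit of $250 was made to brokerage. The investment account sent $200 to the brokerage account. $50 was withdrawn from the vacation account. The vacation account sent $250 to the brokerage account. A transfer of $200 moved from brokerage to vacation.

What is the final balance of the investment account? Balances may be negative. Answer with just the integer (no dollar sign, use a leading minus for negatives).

Answer: -400

Derivation:
Tracking account balances step by step:
Start: travel=100, vacation=0, brokerage=500, investment=0
Event 1 (transfer 250 investment -> brokerage): investment: 0 - 250 = -250, brokerage: 500 + 250 = 750. Balances: travel=100, vacation=0, brokerage=750, investment=-250
Event 2 (transfer 50 brokerage -> investment): brokerage: 750 - 50 = 700, investment: -250 + 50 = -200. Balances: travel=100, vacation=0, brokerage=700, investment=-200
Event 3 (deposit 250 to brokerage): brokerage: 700 + 250 = 950. Balances: travel=100, vacation=0, brokerage=950, investment=-200
Event 4 (transfer 200 investment -> brokerage): investment: -200 - 200 = -400, brokerage: 950 + 200 = 1150. Balances: travel=100, vacation=0, brokerage=1150, investment=-400
Event 5 (withdraw 50 from vacation): vacation: 0 - 50 = -50. Balances: travel=100, vacation=-50, brokerage=1150, investment=-400
Event 6 (transfer 250 vacation -> brokerage): vacation: -50 - 250 = -300, brokerage: 1150 + 250 = 1400. Balances: travel=100, vacation=-300, brokerage=1400, investment=-400
Event 7 (transfer 200 brokerage -> vacation): brokerage: 1400 - 200 = 1200, vacation: -300 + 200 = -100. Balances: travel=100, vacation=-100, brokerage=1200, investment=-400

Final balance of investment: -400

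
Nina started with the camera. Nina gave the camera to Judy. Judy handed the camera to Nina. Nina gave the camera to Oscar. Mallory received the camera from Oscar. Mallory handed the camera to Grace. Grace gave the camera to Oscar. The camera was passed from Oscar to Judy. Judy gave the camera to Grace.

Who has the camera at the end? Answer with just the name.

Tracking the camera through each event:
Start: Nina has the camera.
After event 1: Judy has the camera.
After event 2: Nina has the camera.
After event 3: Oscar has the camera.
After event 4: Mallory has the camera.
After event 5: Grace has the camera.
After event 6: Oscar has the camera.
After event 7: Judy has the camera.
After event 8: Grace has the camera.

Answer: Grace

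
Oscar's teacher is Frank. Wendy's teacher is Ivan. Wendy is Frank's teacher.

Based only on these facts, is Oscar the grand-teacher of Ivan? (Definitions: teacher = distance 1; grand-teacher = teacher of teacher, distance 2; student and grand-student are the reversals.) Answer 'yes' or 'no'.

Reconstructing the teacher chain from the given facts:
  Ivan -> Wendy -> Frank -> Oscar
(each arrow means 'teacher of the next')
Positions in the chain (0 = top):
  position of Ivan: 0
  position of Wendy: 1
  position of Frank: 2
  position of Oscar: 3

Oscar is at position 3, Ivan is at position 0; signed distance (j - i) = -3.
'grand-teacher' requires j - i = 2. Actual distance is -3, so the relation does NOT hold.

Answer: no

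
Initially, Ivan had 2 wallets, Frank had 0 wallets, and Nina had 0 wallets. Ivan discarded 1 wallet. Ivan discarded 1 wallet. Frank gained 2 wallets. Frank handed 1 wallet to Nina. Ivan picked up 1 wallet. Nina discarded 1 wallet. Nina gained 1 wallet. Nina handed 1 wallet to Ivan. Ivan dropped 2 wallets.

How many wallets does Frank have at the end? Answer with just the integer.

Tracking counts step by step:
Start: Ivan=2, Frank=0, Nina=0
Event 1 (Ivan -1): Ivan: 2 -> 1. State: Ivan=1, Frank=0, Nina=0
Event 2 (Ivan -1): Ivan: 1 -> 0. State: Ivan=0, Frank=0, Nina=0
Event 3 (Frank +2): Frank: 0 -> 2. State: Ivan=0, Frank=2, Nina=0
Event 4 (Frank -> Nina, 1): Frank: 2 -> 1, Nina: 0 -> 1. State: Ivan=0, Frank=1, Nina=1
Event 5 (Ivan +1): Ivan: 0 -> 1. State: Ivan=1, Frank=1, Nina=1
Event 6 (Nina -1): Nina: 1 -> 0. State: Ivan=1, Frank=1, Nina=0
Event 7 (Nina +1): Nina: 0 -> 1. State: Ivan=1, Frank=1, Nina=1
Event 8 (Nina -> Ivan, 1): Nina: 1 -> 0, Ivan: 1 -> 2. State: Ivan=2, Frank=1, Nina=0
Event 9 (Ivan -2): Ivan: 2 -> 0. State: Ivan=0, Frank=1, Nina=0

Frank's final count: 1

Answer: 1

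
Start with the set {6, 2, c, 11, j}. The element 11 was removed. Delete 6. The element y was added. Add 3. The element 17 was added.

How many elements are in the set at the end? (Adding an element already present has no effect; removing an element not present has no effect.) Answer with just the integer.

Tracking the set through each operation:
Start: {11, 2, 6, c, j}
Event 1 (remove 11): removed. Set: {2, 6, c, j}
Event 2 (remove 6): removed. Set: {2, c, j}
Event 3 (add y): added. Set: {2, c, j, y}
Event 4 (add 3): added. Set: {2, 3, c, j, y}
Event 5 (add 17): added. Set: {17, 2, 3, c, j, y}

Final set: {17, 2, 3, c, j, y} (size 6)

Answer: 6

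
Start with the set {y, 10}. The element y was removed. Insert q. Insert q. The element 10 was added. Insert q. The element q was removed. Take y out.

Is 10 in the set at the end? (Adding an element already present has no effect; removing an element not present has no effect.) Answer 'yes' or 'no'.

Tracking the set through each operation:
Start: {10, y}
Event 1 (remove y): removed. Set: {10}
Event 2 (add q): added. Set: {10, q}
Event 3 (add q): already present, no change. Set: {10, q}
Event 4 (add 10): already present, no change. Set: {10, q}
Event 5 (add q): already present, no change. Set: {10, q}
Event 6 (remove q): removed. Set: {10}
Event 7 (remove y): not present, no change. Set: {10}

Final set: {10} (size 1)
10 is in the final set.

Answer: yes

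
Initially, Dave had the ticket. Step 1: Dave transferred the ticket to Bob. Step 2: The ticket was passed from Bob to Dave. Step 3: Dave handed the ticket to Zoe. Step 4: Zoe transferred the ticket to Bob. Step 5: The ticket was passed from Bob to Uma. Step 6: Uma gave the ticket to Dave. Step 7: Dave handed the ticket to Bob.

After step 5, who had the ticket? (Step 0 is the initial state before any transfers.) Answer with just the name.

Answer: Uma

Derivation:
Tracking the ticket holder through step 5:
After step 0 (start): Dave
After step 1: Bob
After step 2: Dave
After step 3: Zoe
After step 4: Bob
After step 5: Uma

At step 5, the holder is Uma.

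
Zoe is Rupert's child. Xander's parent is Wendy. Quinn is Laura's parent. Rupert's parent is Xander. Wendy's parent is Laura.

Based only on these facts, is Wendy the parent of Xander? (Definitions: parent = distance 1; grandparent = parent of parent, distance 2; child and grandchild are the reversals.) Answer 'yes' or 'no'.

Answer: yes

Derivation:
Reconstructing the parent chain from the given facts:
  Quinn -> Laura -> Wendy -> Xander -> Rupert -> Zoe
(each arrow means 'parent of the next')
Positions in the chain (0 = top):
  position of Quinn: 0
  position of Laura: 1
  position of Wendy: 2
  position of Xander: 3
  position of Rupert: 4
  position of Zoe: 5

Wendy is at position 2, Xander is at position 3; signed distance (j - i) = 1.
'parent' requires j - i = 1. Actual distance is 1, so the relation HOLDS.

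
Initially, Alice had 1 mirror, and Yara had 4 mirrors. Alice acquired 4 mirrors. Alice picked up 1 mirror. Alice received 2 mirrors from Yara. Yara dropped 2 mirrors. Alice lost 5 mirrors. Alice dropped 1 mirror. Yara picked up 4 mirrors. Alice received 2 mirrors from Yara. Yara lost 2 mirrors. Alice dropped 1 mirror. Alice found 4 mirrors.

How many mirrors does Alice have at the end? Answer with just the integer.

Tracking counts step by step:
Start: Alice=1, Yara=4
Event 1 (Alice +4): Alice: 1 -> 5. State: Alice=5, Yara=4
Event 2 (Alice +1): Alice: 5 -> 6. State: Alice=6, Yara=4
Event 3 (Yara -> Alice, 2): Yara: 4 -> 2, Alice: 6 -> 8. State: Alice=8, Yara=2
Event 4 (Yara -2): Yara: 2 -> 0. State: Alice=8, Yara=0
Event 5 (Alice -5): Alice: 8 -> 3. State: Alice=3, Yara=0
Event 6 (Alice -1): Alice: 3 -> 2. State: Alice=2, Yara=0
Event 7 (Yara +4): Yara: 0 -> 4. State: Alice=2, Yara=4
Event 8 (Yara -> Alice, 2): Yara: 4 -> 2, Alice: 2 -> 4. State: Alice=4, Yara=2
Event 9 (Yara -2): Yara: 2 -> 0. State: Alice=4, Yara=0
Event 10 (Alice -1): Alice: 4 -> 3. State: Alice=3, Yara=0
Event 11 (Alice +4): Alice: 3 -> 7. State: Alice=7, Yara=0

Alice's final count: 7

Answer: 7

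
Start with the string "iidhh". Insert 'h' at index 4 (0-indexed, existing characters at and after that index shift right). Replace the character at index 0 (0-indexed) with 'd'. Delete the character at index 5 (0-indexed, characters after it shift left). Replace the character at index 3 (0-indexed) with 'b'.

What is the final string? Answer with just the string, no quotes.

Answer: didbh

Derivation:
Applying each edit step by step:
Start: "iidhh"
Op 1 (insert 'h' at idx 4): "iidhh" -> "iidhhh"
Op 2 (replace idx 0: 'i' -> 'd'): "iidhhh" -> "didhhh"
Op 3 (delete idx 5 = 'h'): "didhhh" -> "didhh"
Op 4 (replace idx 3: 'h' -> 'b'): "didhh" -> "didbh"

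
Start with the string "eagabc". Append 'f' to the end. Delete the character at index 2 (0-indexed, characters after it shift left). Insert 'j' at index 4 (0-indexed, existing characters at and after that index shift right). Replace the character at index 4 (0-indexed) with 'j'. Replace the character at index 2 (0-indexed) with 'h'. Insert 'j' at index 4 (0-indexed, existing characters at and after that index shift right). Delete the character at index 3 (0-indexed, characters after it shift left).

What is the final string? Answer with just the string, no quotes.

Applying each edit step by step:
Start: "eagabc"
Op 1 (append 'f'): "eagabc" -> "eagabcf"
Op 2 (delete idx 2 = 'g'): "eagabcf" -> "eaabcf"
Op 3 (insert 'j' at idx 4): "eaabcf" -> "eaabjcf"
Op 4 (replace idx 4: 'j' -> 'j'): "eaabjcf" -> "eaabjcf"
Op 5 (replace idx 2: 'a' -> 'h'): "eaabjcf" -> "eahbjcf"
Op 6 (insert 'j' at idx 4): "eahbjcf" -> "eahbjjcf"
Op 7 (delete idx 3 = 'b'): "eahbjjcf" -> "eahjjcf"

Answer: eahjjcf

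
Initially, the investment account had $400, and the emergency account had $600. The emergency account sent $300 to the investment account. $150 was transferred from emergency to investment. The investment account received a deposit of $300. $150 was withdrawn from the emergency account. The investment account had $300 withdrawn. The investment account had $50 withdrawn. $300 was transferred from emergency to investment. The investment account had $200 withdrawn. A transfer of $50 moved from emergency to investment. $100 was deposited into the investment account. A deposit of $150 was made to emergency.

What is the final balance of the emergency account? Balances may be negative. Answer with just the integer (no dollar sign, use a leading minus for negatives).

Answer: -200

Derivation:
Tracking account balances step by step:
Start: investment=400, emergency=600
Event 1 (transfer 300 emergency -> investment): emergency: 600 - 300 = 300, investment: 400 + 300 = 700. Balances: investment=700, emergency=300
Event 2 (transfer 150 emergency -> investment): emergency: 300 - 150 = 150, investment: 700 + 150 = 850. Balances: investment=850, emergency=150
Event 3 (deposit 300 to investment): investment: 850 + 300 = 1150. Balances: investment=1150, emergency=150
Event 4 (withdraw 150 from emergency): emergency: 150 - 150 = 0. Balances: investment=1150, emergency=0
Event 5 (withdraw 300 from investment): investment: 1150 - 300 = 850. Balances: investment=850, emergency=0
Event 6 (withdraw 50 from investment): investment: 850 - 50 = 800. Balances: investment=800, emergency=0
Event 7 (transfer 300 emergency -> investment): emergency: 0 - 300 = -300, investment: 800 + 300 = 1100. Balances: investment=1100, emergency=-300
Event 8 (withdraw 200 from investment): investment: 1100 - 200 = 900. Balances: investment=900, emergency=-300
Event 9 (transfer 50 emergency -> investment): emergency: -300 - 50 = -350, investment: 900 + 50 = 950. Balances: investment=950, emergency=-350
Event 10 (deposit 100 to investment): investment: 950 + 100 = 1050. Balances: investment=1050, emergency=-350
Event 11 (deposit 150 to emergency): emergency: -350 + 150 = -200. Balances: investment=1050, emergency=-200

Final balance of emergency: -200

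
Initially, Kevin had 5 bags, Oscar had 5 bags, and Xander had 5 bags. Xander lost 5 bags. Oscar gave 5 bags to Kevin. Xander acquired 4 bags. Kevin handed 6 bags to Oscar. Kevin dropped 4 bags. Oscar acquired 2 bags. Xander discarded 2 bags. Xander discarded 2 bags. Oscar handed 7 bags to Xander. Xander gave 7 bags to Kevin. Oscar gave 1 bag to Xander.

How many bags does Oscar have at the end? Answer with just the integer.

Answer: 0

Derivation:
Tracking counts step by step:
Start: Kevin=5, Oscar=5, Xander=5
Event 1 (Xander -5): Xander: 5 -> 0. State: Kevin=5, Oscar=5, Xander=0
Event 2 (Oscar -> Kevin, 5): Oscar: 5 -> 0, Kevin: 5 -> 10. State: Kevin=10, Oscar=0, Xander=0
Event 3 (Xander +4): Xander: 0 -> 4. State: Kevin=10, Oscar=0, Xander=4
Event 4 (Kevin -> Oscar, 6): Kevin: 10 -> 4, Oscar: 0 -> 6. State: Kevin=4, Oscar=6, Xander=4
Event 5 (Kevin -4): Kevin: 4 -> 0. State: Kevin=0, Oscar=6, Xander=4
Event 6 (Oscar +2): Oscar: 6 -> 8. State: Kevin=0, Oscar=8, Xander=4
Event 7 (Xander -2): Xander: 4 -> 2. State: Kevin=0, Oscar=8, Xander=2
Event 8 (Xander -2): Xander: 2 -> 0. State: Kevin=0, Oscar=8, Xander=0
Event 9 (Oscar -> Xander, 7): Oscar: 8 -> 1, Xander: 0 -> 7. State: Kevin=0, Oscar=1, Xander=7
Event 10 (Xander -> Kevin, 7): Xander: 7 -> 0, Kevin: 0 -> 7. State: Kevin=7, Oscar=1, Xander=0
Event 11 (Oscar -> Xander, 1): Oscar: 1 -> 0, Xander: 0 -> 1. State: Kevin=7, Oscar=0, Xander=1

Oscar's final count: 0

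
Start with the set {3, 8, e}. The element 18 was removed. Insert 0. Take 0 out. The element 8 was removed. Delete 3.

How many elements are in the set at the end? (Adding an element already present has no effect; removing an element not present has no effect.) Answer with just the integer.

Answer: 1

Derivation:
Tracking the set through each operation:
Start: {3, 8, e}
Event 1 (remove 18): not present, no change. Set: {3, 8, e}
Event 2 (add 0): added. Set: {0, 3, 8, e}
Event 3 (remove 0): removed. Set: {3, 8, e}
Event 4 (remove 8): removed. Set: {3, e}
Event 5 (remove 3): removed. Set: {e}

Final set: {e} (size 1)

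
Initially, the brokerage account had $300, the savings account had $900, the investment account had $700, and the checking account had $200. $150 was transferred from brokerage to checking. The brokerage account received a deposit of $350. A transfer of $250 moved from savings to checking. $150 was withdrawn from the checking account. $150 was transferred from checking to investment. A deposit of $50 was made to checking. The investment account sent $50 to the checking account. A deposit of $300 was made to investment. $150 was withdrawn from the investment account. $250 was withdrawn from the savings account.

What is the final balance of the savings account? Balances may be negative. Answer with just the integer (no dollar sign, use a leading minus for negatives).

Answer: 400

Derivation:
Tracking account balances step by step:
Start: brokerage=300, savings=900, investment=700, checking=200
Event 1 (transfer 150 brokerage -> checking): brokerage: 300 - 150 = 150, checking: 200 + 150 = 350. Balances: brokerage=150, savings=900, investment=700, checking=350
Event 2 (deposit 350 to brokerage): brokerage: 150 + 350 = 500. Balances: brokerage=500, savings=900, investment=700, checking=350
Event 3 (transfer 250 savings -> checking): savings: 900 - 250 = 650, checking: 350 + 250 = 600. Balances: brokerage=500, savings=650, investment=700, checking=600
Event 4 (withdraw 150 from checking): checking: 600 - 150 = 450. Balances: brokerage=500, savings=650, investment=700, checking=450
Event 5 (transfer 150 checking -> investment): checking: 450 - 150 = 300, investment: 700 + 150 = 850. Balances: brokerage=500, savings=650, investment=850, checking=300
Event 6 (deposit 50 to checking): checking: 300 + 50 = 350. Balances: brokerage=500, savings=650, investment=850, checking=350
Event 7 (transfer 50 investment -> checking): investment: 850 - 50 = 800, checking: 350 + 50 = 400. Balances: brokerage=500, savings=650, investment=800, checking=400
Event 8 (deposit 300 to investment): investment: 800 + 300 = 1100. Balances: brokerage=500, savings=650, investment=1100, checking=400
Event 9 (withdraw 150 from investment): investment: 1100 - 150 = 950. Balances: brokerage=500, savings=650, investment=950, checking=400
Event 10 (withdraw 250 from savings): savings: 650 - 250 = 400. Balances: brokerage=500, savings=400, investment=950, checking=400

Final balance of savings: 400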